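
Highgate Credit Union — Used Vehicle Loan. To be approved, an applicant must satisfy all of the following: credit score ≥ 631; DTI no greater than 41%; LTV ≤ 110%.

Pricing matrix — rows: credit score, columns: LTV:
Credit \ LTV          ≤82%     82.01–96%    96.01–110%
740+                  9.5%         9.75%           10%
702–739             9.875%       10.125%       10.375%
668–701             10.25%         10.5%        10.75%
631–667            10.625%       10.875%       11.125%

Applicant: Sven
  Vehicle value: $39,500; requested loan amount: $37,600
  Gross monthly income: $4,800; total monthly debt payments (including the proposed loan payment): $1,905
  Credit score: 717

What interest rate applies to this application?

10.125%

Credit score 717 ≥ 631; DTI = 1,905/4,800 = 39.7% ≤ 41%
LTV = 37,600/39,500 = 95.2% ≤ 110%
Credit 717 → row 702–739; LTV 95.2% → column 82.01–96%. Grid cell → 10.125%.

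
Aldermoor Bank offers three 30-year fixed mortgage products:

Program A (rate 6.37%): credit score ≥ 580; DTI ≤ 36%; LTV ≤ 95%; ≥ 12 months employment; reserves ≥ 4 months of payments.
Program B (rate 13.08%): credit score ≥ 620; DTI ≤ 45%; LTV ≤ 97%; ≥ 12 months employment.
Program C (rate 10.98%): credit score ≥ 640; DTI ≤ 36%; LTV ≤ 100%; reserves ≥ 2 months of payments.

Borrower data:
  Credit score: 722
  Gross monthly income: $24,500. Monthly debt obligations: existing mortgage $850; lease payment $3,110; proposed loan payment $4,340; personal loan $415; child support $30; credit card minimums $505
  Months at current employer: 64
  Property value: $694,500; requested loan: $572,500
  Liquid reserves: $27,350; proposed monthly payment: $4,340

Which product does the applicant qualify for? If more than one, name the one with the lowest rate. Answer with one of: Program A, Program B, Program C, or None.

Total debts = (850 + 3,110 + 4,340 + 415 + 30 + 505) = 9,250; DTI = 9,250/24,500 = 37.8%.
LTV = 572,500/694,500 = 82.4%.
Reserves = 27,350/4,340 = 6.3 months.
Program A: score 722 ≥ 580; DTI 37.8% > 36%; LTV 82.4% ≤ 95%; employment 64 ≥ 12 mo; reserves 6.3 ≥ 4 mo → does not qualify.
Program B: score 722 ≥ 620; DTI 37.8% ≤ 45%; LTV 82.4% ≤ 97%; employment 64 ≥ 12 mo → qualifies.
Program C: score 722 ≥ 640; DTI 37.8% > 36%; LTV 82.4% ≤ 100%; reserves 6.3 ≥ 2 mo → does not qualify.

Program B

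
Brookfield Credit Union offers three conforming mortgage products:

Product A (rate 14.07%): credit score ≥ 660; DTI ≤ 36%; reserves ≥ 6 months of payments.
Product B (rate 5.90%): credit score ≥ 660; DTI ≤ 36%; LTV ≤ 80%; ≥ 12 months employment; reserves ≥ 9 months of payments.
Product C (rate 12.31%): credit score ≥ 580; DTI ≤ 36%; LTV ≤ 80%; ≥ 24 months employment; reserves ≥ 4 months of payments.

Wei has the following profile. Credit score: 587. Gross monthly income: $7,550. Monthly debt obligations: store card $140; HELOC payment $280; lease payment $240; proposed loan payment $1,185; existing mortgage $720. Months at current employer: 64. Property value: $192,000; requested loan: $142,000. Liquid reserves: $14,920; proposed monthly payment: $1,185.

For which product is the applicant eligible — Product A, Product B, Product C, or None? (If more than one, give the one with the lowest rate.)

Total debts = (140 + 280 + 240 + 1,185 + 720) = 2,565; DTI = 2,565/7,550 = 34%.
LTV = 142,000/192,000 = 74%.
Reserves = 14,920/1,185 = 12.6 months.
Product A: score 587 < 660; DTI 34% ≤ 36%; reserves 12.6 ≥ 6 mo → does not qualify.
Product B: score 587 < 660; DTI 34% ≤ 36%; LTV 74% ≤ 80%; employment 64 ≥ 12 mo; reserves 12.6 ≥ 9 mo → does not qualify.
Product C: score 587 ≥ 580; DTI 34% ≤ 36%; LTV 74% ≤ 80%; employment 64 ≥ 24 mo; reserves 12.6 ≥ 4 mo → qualifies.

Product C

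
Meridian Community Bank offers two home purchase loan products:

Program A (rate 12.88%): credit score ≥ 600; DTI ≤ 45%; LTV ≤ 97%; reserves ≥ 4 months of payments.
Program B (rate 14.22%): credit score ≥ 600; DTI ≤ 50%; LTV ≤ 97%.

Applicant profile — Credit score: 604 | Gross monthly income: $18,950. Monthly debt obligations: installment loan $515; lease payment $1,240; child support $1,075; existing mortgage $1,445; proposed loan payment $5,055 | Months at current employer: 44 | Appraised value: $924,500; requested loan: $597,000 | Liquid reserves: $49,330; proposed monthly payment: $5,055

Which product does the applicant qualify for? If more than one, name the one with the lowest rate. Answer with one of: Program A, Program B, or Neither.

Total debts = (515 + 1,240 + 1,075 + 1,445 + 5,055) = 9,330; DTI = 9,330/18,950 = 49.2%.
LTV = 597,000/924,500 = 64.6%.
Reserves = 49,330/5,055 = 9.8 months.
Program A: score 604 ≥ 600; DTI 49.2% > 45%; LTV 64.6% ≤ 97%; reserves 9.8 ≥ 4 mo → does not qualify.
Program B: score 604 ≥ 600; DTI 49.2% ≤ 50%; LTV 64.6% ≤ 97% → qualifies.

Program B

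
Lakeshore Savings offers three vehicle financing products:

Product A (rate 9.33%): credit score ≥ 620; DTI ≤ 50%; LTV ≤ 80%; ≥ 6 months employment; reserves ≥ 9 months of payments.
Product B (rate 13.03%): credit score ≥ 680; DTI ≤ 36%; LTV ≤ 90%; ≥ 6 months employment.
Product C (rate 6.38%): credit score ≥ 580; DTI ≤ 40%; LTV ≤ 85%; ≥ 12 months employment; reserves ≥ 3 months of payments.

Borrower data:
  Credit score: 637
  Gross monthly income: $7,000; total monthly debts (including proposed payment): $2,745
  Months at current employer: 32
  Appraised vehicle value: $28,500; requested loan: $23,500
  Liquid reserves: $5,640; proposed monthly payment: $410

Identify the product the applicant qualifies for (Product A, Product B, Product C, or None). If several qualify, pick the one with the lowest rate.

Product C

DTI = 2,745/7,000 = 39.2%.
LTV = 23,500/28,500 = 82.5%.
Reserves = 5,640/410 = 13.8 months.
Product A: score 637 ≥ 620; DTI 39.2% ≤ 50%; LTV 82.5% > 80%; employment 32 ≥ 6 mo; reserves 13.8 ≥ 9 mo → does not qualify.
Product B: score 637 < 680; DTI 39.2% > 36%; LTV 82.5% ≤ 90%; employment 32 ≥ 6 mo → does not qualify.
Product C: score 637 ≥ 580; DTI 39.2% ≤ 40%; LTV 82.5% ≤ 85%; employment 32 ≥ 12 mo; reserves 13.8 ≥ 3 mo → qualifies.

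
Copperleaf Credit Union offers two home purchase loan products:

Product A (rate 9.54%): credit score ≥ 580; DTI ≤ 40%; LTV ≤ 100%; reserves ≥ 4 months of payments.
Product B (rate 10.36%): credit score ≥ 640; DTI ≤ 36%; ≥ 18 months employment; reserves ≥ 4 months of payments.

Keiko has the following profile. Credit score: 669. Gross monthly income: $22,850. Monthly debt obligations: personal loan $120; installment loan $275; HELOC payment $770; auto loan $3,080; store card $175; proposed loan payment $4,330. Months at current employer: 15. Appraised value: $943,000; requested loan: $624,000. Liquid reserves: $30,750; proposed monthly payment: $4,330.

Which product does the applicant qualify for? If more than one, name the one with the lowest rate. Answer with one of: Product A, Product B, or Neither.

Product A

Total debts = (120 + 275 + 770 + 3,080 + 175 + 4,330) = 8,750; DTI = 8,750/22,850 = 38.3%.
LTV = 624,000/943,000 = 66.2%.
Reserves = 30,750/4,330 = 7.1 months.
Product A: score 669 ≥ 580; DTI 38.3% ≤ 40%; LTV 66.2% ≤ 100%; reserves 7.1 ≥ 4 mo → qualifies.
Product B: score 669 ≥ 640; DTI 38.3% > 36%; employment 15 < 18 mo; reserves 7.1 ≥ 4 mo → does not qualify.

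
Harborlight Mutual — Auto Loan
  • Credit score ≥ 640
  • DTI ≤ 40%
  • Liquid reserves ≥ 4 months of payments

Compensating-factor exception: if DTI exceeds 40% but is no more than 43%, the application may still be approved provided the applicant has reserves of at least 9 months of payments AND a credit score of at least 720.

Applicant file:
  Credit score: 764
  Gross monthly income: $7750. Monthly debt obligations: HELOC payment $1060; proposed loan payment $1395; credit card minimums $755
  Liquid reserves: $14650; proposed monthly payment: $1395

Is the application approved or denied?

Approved

Credit score 764 ≥ 640 (meets base)
Total debts = (1,060 + 1,395 + 755) = 3,210. DTI: 3,210 ÷ 7,750 = 41.4%, over the 40% base limit.
Reserves: 14,650 ÷ 1,395 = 10.5 months (meets 4-month minimum)
41.4% falls in the override range (40%–43%), so the compensating-factor test applies.
Override check — reserves: 10.5 mo (ok); score: 764 (ok).
Both compensating conditions met → exception applies.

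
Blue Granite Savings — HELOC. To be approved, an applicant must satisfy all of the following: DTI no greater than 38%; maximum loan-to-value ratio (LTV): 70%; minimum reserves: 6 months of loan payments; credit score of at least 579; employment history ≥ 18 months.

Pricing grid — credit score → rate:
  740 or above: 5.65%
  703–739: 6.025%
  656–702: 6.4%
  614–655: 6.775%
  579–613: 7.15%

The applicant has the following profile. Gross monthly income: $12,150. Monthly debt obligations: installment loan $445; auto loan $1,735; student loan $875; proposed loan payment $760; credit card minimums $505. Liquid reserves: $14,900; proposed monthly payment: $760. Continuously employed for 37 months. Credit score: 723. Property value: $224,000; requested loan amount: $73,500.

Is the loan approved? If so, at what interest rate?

Credit score 723 ≥ 579 (meets minimum)
Employment 37 ≥ 18 months
Total monthly debts = (445 + 1,735 + 875 + 760 + 505) = 4,320. DTI = 4,320/12,150 = 35.6% ≤ 38%
Loan-to-value = 73,500/224,000 = 32.8% — pass (70% max)
Reserves = 14,900/760 = 19.6 months ≥ 6
All requirements met. Score 723 falls in the 703–739 tier → 6.025%.

Approved at 6.025%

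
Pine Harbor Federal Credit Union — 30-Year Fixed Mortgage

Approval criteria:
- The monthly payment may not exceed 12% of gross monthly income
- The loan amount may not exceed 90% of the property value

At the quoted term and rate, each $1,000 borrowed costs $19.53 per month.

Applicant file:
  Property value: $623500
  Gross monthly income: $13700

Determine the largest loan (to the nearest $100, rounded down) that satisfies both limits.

Payment cap: 12% × $13,700 = $1,644/month.
At $19.53 per $1,000, that supports 1,644/19.53 × 1,000 ≈ $84,178 → $84,100.
LTV cap: 90% × $623,500 = $561,150 → $561,100.
Binding constraint: payment-to-income.

$84,100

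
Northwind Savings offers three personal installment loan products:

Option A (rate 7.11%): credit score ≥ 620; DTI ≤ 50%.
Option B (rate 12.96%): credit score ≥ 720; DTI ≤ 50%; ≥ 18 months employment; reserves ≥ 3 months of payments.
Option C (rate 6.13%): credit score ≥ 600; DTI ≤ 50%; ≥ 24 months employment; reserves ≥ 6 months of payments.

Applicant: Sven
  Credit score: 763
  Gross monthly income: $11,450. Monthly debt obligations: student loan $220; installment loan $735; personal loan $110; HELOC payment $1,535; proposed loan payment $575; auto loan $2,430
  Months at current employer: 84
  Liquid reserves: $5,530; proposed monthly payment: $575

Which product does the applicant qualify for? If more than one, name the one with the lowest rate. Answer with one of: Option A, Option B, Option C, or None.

Total debts = (220 + 735 + 110 + 1,535 + 575 + 2,430) = 5,605; DTI = 5,605/11,450 = 49%.
Reserves = 5,530/575 = 9.6 months.
Option A: score 763 ≥ 620; DTI 49% ≤ 50% → qualifies.
Option B: score 763 ≥ 720; DTI 49% ≤ 50%; employment 84 ≥ 18 mo; reserves 9.6 ≥ 3 mo → qualifies.
Option C: score 763 ≥ 600; DTI 49% ≤ 50%; employment 84 ≥ 24 mo; reserves 9.6 ≥ 6 mo → qualifies.
Qualifying: Option A, Option B, Option C. Lowest rate is 6.13% → Option C.

Option C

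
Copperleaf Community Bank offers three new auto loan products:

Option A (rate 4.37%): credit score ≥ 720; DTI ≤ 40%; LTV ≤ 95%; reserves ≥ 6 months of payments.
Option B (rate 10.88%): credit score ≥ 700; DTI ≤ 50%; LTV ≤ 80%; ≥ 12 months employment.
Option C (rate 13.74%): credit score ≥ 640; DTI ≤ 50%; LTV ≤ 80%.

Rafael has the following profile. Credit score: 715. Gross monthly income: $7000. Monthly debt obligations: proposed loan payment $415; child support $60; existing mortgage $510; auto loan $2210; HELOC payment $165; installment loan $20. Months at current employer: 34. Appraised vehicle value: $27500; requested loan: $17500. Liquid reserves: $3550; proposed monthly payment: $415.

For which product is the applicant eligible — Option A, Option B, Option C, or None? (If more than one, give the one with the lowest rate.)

Option B

Total debts = (415 + 60 + 510 + 2,210 + 165 + 20) = 3,380; DTI = 3,380/7,000 = 48.3%.
LTV = 17,500/27,500 = 63.6%.
Reserves = 3,550/415 = 8.6 months.
Option A: score 715 < 720; DTI 48.3% > 40%; LTV 63.6% ≤ 95%; reserves 8.6 ≥ 6 mo → does not qualify.
Option B: score 715 ≥ 700; DTI 48.3% ≤ 50%; LTV 63.6% ≤ 80%; employment 34 ≥ 12 mo → qualifies.
Option C: score 715 ≥ 640; DTI 48.3% ≤ 50%; LTV 63.6% ≤ 80% → qualifies.
Qualifying: Option B, Option C. Lowest rate is 10.88% → Option B.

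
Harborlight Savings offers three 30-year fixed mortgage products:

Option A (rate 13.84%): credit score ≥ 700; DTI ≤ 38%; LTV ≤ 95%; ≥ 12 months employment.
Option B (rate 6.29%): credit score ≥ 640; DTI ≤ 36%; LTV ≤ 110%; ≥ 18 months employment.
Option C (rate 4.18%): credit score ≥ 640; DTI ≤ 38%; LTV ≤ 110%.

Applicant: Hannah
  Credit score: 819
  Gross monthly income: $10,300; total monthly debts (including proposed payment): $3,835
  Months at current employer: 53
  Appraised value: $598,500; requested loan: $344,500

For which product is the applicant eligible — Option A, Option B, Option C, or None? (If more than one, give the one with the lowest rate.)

Option C

DTI = 3,835/10,300 = 37.2%.
LTV = 344,500/598,500 = 57.6%.
Option A: score 819 ≥ 700; DTI 37.2% ≤ 38%; LTV 57.6% ≤ 95%; employment 53 ≥ 12 mo → qualifies.
Option B: score 819 ≥ 640; DTI 37.2% > 36%; LTV 57.6% ≤ 110%; employment 53 ≥ 18 mo → does not qualify.
Option C: score 819 ≥ 640; DTI 37.2% ≤ 38%; LTV 57.6% ≤ 110% → qualifies.
Qualifying: Option A, Option C. Lowest rate is 4.18% → Option C.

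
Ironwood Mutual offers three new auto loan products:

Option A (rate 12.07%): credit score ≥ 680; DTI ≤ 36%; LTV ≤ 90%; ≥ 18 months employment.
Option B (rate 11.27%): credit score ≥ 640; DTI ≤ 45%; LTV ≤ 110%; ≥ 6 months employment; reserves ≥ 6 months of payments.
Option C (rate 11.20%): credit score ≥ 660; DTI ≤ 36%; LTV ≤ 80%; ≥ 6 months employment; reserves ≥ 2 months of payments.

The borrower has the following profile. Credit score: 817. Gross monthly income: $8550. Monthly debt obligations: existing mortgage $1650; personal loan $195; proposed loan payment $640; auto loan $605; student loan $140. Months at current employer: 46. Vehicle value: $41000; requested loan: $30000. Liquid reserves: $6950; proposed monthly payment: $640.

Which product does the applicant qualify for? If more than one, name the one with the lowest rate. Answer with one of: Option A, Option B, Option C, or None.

Option B

Total debts = (1,650 + 195 + 640 + 605 + 140) = 3,230; DTI = 3,230/8,550 = 37.8%.
LTV = 30,000/41,000 = 73.2%.
Reserves = 6,950/640 = 10.9 months.
Option A: score 817 ≥ 680; DTI 37.8% > 36%; LTV 73.2% ≤ 90%; employment 46 ≥ 18 mo → does not qualify.
Option B: score 817 ≥ 640; DTI 37.8% ≤ 45%; LTV 73.2% ≤ 110%; employment 46 ≥ 6 mo; reserves 10.9 ≥ 6 mo → qualifies.
Option C: score 817 ≥ 660; DTI 37.8% > 36%; LTV 73.2% ≤ 80%; employment 46 ≥ 6 mo; reserves 10.9 ≥ 2 mo → does not qualify.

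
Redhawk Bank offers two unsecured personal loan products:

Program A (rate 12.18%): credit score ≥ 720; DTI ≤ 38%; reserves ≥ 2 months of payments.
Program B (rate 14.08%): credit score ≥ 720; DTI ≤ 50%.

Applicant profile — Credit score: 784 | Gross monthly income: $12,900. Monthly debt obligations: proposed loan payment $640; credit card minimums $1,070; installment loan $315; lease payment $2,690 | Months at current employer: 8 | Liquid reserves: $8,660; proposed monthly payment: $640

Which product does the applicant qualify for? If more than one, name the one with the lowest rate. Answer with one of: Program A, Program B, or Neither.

Program A

Total debts = (640 + 1,070 + 315 + 2,690) = 4,715; DTI = 4,715/12,900 = 36.6%.
Reserves = 8,660/640 = 13.5 months.
Program A: score 784 ≥ 720; DTI 36.6% ≤ 38%; reserves 13.5 ≥ 2 mo → qualifies.
Program B: score 784 ≥ 720; DTI 36.6% ≤ 50% → qualifies.
Qualifying: Program A, Program B. Lowest rate is 12.18% → Program A.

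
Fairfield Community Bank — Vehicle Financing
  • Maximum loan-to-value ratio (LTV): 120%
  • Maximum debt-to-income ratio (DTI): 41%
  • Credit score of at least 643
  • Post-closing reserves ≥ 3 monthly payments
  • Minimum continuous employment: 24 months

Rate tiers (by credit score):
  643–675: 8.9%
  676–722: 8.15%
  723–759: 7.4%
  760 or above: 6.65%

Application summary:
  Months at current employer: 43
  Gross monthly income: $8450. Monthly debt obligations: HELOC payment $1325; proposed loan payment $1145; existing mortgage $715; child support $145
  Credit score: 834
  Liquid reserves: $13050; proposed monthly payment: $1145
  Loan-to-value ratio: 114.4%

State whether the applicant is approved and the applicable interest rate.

Approved at 6.65%

Credit score 834 ≥ 643 (meets minimum)
Reserves = 13,050/1,145 = 11.4 months ≥ 3
Total monthly debts = (1,325 + 1,145 + 715 + 145) = 3,330. DTI = 3,330/8,450 = 39.4% ≤ 41%
Employment 43 ≥ 24 months
LTV 114.4% — within 120%
All requirements met. Score 834 falls in the 760 or above tier → 6.65%.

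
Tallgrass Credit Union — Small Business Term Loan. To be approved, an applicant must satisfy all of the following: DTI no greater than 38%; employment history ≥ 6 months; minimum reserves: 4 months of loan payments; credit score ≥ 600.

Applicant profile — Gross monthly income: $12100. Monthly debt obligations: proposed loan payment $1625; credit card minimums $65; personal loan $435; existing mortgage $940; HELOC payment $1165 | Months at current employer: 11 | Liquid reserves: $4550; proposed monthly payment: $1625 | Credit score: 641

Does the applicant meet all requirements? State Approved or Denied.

Denied

Total monthly debts = (1,625 + 65 + 435 + 940 + 1,165) = 4,230. Debt-to-income = 4,230/12,100 = 35% — meets 38% limit
Employment 11 ≥ 6 months
Liquid reserves cover 4,550/1,625 = 2.8 months — < 4 required
Credit score 641 ≥ 600 (meets)
Fails on reserves.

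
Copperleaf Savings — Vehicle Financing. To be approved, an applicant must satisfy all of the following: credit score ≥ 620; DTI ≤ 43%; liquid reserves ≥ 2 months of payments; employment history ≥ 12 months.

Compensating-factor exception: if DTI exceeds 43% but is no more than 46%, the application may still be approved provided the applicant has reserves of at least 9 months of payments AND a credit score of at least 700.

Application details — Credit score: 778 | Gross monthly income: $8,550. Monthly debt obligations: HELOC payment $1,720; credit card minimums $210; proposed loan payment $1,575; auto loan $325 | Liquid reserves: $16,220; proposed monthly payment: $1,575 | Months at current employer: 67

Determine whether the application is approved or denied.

Approved

Credit score 778 ≥ 620 (meets base)
Total debts = (1,720 + 210 + 1,575 + 325) = 3,830. DTI = 3,830/8,550 = 44.8% > 43% — standard DTI limit exceeded.
Reserves = 16,220/1,575 = 10.3 months ≥ 2
Employment 67 ≥ 12 months
44.8% falls in the override range (43%–46%), so the compensating-factor test applies.
Override check — reserves: 10.3 mo (ok); score: 778 (ok).
Both compensating conditions met → exception applies.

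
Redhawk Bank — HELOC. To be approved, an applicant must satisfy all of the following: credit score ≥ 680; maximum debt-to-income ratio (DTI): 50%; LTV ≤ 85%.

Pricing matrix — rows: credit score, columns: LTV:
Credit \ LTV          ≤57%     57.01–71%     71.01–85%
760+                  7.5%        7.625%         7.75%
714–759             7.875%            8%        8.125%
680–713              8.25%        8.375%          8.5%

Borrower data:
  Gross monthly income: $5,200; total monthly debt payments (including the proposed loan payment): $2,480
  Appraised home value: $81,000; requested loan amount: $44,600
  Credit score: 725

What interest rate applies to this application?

Credit score 725 ≥ 680; Debt-to-income = 2,480/5,200 = 47.7% — meets 50% limit
Loan-to-value = 44,600/81,000 = 55.1% — pass (85% max)
Row: 725 falls in 714–759. Column: 55.1% falls in ≤57%. Rate = 7.875%.

7.875%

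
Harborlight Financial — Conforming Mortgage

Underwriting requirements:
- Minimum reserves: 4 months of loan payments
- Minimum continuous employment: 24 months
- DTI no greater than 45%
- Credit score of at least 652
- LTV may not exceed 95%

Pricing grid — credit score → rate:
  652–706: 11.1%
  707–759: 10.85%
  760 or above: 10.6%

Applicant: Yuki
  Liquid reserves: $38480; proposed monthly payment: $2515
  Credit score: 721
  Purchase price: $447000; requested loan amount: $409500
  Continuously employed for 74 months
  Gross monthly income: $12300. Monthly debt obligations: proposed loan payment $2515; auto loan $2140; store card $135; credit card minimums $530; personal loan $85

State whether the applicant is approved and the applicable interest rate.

Credit score 721 ≥ 652 (meets minimum)
Employment 74 ≥ 24 months
Total monthly debts = (2,515 + 2,140 + 135 + 530 + 85) = 5,405. Debt-to-income = 5,405/12,300 = 43.9% — meets 45% limit
LTV: 409,500 ÷ 447,000 = 91.6%, within 95% cap
Liquid reserves cover 38,480/2,515 = 15.3 months — ≥ 4 required
All requirements met. Score 721 falls in the 707–759 tier → 10.85%.

Approved at 10.85%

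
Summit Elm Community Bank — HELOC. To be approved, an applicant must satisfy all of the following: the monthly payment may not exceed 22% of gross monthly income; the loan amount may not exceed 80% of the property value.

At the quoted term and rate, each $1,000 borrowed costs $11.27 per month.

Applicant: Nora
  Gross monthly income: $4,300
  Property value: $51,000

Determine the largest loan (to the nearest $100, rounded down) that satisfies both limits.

Payment cap: 22% × $4,300 = $946/month.
At $11.27 per $1,000, that supports 946/11.27 × 1,000 ≈ $83,939 → $83,900.
LTV cap: 80% × $51,000 = $40,800 → $40,800.
Binding constraint: loan-to-value.

$40,800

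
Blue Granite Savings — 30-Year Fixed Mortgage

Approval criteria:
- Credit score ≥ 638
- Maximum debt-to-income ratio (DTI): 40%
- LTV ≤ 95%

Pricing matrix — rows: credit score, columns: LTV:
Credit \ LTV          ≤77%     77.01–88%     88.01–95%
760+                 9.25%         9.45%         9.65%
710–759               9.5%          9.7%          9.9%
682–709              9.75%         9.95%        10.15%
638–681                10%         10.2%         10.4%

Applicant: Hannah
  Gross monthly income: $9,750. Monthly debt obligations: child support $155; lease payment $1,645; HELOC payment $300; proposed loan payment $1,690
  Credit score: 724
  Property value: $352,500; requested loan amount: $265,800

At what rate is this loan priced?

9.5%

Credit score 724 ≥ 638; Total monthly debts = (155 + 1,645 + 300 + 1,690) = 3,790. Debt-to-income = 3,790/9,750 = 38.9% — meets 40% limit
LTV = 265,800/352,500 = 75.4% ≤ 95%
Credit 724 → row 710–759; LTV 75.4% → column ≤77%. Grid cell → 9.5%.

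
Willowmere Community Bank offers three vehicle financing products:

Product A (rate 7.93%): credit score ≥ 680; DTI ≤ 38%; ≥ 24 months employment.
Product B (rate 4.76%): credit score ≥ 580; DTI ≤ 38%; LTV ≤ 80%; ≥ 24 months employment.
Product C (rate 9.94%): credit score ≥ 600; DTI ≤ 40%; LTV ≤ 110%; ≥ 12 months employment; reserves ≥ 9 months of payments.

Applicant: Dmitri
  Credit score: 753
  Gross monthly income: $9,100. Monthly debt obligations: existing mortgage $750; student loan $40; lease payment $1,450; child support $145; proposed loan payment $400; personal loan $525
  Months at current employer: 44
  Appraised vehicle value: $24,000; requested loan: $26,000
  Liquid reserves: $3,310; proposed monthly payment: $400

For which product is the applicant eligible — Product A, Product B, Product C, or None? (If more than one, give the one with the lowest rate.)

Total debts = (750 + 40 + 1,450 + 145 + 400 + 525) = 3,310; DTI = 3,310/9,100 = 36.4%.
LTV = 26,000/24,000 = 108.3%.
Reserves = 3,310/400 = 8.3 months.
Product A: score 753 ≥ 680; DTI 36.4% ≤ 38%; employment 44 ≥ 24 mo → qualifies.
Product B: score 753 ≥ 580; DTI 36.4% ≤ 38%; LTV 108.3% > 80%; employment 44 ≥ 24 mo → does not qualify.
Product C: score 753 ≥ 600; DTI 36.4% ≤ 40%; LTV 108.3% ≤ 110%; employment 44 ≥ 12 mo; reserves 8.3 < 9 mo → does not qualify.

Product A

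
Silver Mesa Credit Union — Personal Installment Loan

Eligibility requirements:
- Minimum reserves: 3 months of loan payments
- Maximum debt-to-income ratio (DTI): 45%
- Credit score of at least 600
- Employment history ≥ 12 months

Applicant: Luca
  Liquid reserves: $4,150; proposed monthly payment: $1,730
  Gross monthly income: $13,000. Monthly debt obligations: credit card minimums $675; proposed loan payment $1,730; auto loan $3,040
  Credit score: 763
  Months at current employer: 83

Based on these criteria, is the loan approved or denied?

Liquid reserves cover 4,150/1,730 = 2.4 months — < 3 required
Total monthly debts = (675 + 1,730 + 3,040) = 5,445. Debt-to-income = 5,445/13,000 = 41.9% — meets 45% limit
Credit score 763 ≥ 600 (meets)
Employment 83 ≥ 12 months
Fails on reserves.

Denied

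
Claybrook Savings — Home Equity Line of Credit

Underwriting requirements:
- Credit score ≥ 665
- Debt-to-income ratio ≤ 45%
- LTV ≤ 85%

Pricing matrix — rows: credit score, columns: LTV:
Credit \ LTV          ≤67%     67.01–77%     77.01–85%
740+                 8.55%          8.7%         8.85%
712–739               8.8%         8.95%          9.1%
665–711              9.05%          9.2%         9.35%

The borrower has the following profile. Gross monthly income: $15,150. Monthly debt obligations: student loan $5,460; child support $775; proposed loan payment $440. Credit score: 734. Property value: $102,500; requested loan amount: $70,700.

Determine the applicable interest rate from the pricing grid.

Credit score 734 ≥ 665; Total monthly debts = (5,460 + 775 + 440) = 6,675. Debt-to-income = 6,675/15,150 = 44.1% — meets 45% limit
LTV: 70,700 ÷ 102,500 = 69%, within 85% cap
Score 734 is in the 712–739 band; LTV 69% is in the 67.01–77% band → 8.95%.

8.95%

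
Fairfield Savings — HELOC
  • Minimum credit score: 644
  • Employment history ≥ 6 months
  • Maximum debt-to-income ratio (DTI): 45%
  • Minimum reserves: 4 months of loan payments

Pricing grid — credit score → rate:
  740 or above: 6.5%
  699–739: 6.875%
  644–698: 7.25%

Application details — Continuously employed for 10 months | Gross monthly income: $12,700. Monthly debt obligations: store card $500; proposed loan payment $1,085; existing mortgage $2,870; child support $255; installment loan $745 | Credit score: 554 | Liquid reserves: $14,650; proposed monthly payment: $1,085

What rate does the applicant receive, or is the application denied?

Credit score 554 < 644 (below minimum)
Reserves: 14,650 ÷ 1,085 = 13.5 months (meets 4-month minimum)
Total monthly debts = (500 + 1,085 + 2,870 + 255 + 745) = 5,455. DTI = 5,455/12,700 = 43% ≤ 45%
Employment 10 ≥ 6 months
Not all requirements met → denied.

Denied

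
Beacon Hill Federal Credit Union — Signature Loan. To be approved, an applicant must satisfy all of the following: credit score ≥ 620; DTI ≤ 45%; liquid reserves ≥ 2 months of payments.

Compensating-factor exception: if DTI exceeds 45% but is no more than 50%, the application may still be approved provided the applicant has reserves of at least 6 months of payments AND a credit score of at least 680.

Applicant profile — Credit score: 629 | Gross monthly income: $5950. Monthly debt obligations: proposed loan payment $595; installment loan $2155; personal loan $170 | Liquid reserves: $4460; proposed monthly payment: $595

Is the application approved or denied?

Denied

Credit score 629 ≥ 620 (meets base)
Total debts = (595 + 2,155 + 170) = 2,920. DTI: 2,920 ÷ 5,950 = 49.1%, over the 45% base limit.
Reserves: 4,460 ÷ 595 = 7.5 months (meets 2-month minimum)
DTI 49.1% is within the 45%–50% exception band; checking compensating factors.
Override check — reserves: 7.5 mo (ok); score: 629 (below 680).
Override conditions not both satisfied; exception does not apply.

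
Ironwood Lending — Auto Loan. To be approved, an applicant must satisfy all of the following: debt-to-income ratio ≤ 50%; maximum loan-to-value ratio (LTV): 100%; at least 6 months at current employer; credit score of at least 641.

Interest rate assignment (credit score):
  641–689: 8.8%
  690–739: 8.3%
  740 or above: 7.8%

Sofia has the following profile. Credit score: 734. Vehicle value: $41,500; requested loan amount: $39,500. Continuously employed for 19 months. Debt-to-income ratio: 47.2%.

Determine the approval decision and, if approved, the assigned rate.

Approved at 8.3%

Credit score 734 ≥ 641 (meets minimum)
Employment 19 ≥ 6 months
LTV: 39,500 ÷ 41,500 = 95.2%, within 100% cap
DTI 47.2% ≤ 50%
All requirements met. Score 734 falls in the 690–739 tier → 8.3%.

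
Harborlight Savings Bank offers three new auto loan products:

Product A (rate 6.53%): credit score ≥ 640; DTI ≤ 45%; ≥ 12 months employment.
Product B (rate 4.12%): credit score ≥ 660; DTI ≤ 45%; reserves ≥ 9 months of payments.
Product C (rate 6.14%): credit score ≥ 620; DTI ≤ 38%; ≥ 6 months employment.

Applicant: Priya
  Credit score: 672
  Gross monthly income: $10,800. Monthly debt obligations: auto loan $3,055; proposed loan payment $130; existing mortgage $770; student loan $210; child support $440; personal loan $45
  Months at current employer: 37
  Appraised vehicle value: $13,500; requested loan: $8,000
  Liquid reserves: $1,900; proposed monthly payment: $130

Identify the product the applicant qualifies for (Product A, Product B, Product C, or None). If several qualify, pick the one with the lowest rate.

Product B

Total debts = (3,055 + 130 + 770 + 210 + 440 + 45) = 4,650; DTI = 4,650/10,800 = 43.1%.
LTV = 8,000/13,500 = 59.3%.
Reserves = 1,900/130 = 14.6 months.
Product A: score 672 ≥ 640; DTI 43.1% ≤ 45%; employment 37 ≥ 12 mo → qualifies.
Product B: score 672 ≥ 660; DTI 43.1% ≤ 45%; reserves 14.6 ≥ 9 mo → qualifies.
Product C: score 672 ≥ 620; DTI 43.1% > 38%; employment 37 ≥ 6 mo → does not qualify.
Qualifying: Product A, Product B. Lowest rate is 4.12% → Product B.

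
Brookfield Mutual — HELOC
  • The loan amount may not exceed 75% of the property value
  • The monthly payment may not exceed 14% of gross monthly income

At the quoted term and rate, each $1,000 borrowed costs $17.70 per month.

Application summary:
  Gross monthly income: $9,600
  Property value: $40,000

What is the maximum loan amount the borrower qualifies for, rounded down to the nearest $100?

Payment cap: 14% × $9,600 = $1,344/month.
At $17.70 per $1,000, that supports 1,344/17.70 × 1,000 ≈ $75,932 → $75,900.
LTV cap: 75% × $40,000 = $30,000 → $30,000.
Binding constraint: loan-to-value.

$30,000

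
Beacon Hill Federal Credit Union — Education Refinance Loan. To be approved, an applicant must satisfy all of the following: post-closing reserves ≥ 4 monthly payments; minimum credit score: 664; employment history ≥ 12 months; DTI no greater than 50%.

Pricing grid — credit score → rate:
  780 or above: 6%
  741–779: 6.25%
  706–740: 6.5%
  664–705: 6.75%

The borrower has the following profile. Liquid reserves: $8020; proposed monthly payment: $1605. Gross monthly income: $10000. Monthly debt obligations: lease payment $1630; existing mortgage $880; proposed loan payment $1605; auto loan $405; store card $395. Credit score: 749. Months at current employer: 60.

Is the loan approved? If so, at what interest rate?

Credit score 749 ≥ 664 (meets minimum)
Reserves = 8,020/1,605 = 5.0 months ≥ 4
Employment 60 ≥ 12 months
Total monthly debts = (1,630 + 880 + 1,605 + 405 + 395) = 4,915. Debt-to-income = 4,915/10,000 = 49.1% — meets 50% limit
All requirements met. Score 749 falls in the 741–779 tier → 6.25%.

Approved at 6.25%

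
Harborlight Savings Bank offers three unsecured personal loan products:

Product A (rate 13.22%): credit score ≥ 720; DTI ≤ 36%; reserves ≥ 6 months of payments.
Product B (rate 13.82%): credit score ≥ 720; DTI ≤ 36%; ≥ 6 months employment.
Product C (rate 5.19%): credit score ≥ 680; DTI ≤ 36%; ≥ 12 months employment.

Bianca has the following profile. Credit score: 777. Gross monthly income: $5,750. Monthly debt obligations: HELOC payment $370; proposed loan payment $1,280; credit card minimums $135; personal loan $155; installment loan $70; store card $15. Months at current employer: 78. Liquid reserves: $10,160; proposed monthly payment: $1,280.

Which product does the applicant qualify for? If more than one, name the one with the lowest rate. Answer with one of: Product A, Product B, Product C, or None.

Product C

Total debts = (370 + 1,280 + 135 + 155 + 70 + 15) = 2,025; DTI = 2,025/5,750 = 35.2%.
Reserves = 10,160/1,280 = 7.9 months.
Product A: score 777 ≥ 720; DTI 35.2% ≤ 36%; reserves 7.9 ≥ 6 mo → qualifies.
Product B: score 777 ≥ 720; DTI 35.2% ≤ 36%; employment 78 ≥ 6 mo → qualifies.
Product C: score 777 ≥ 680; DTI 35.2% ≤ 36%; employment 78 ≥ 12 mo → qualifies.
Qualifying: Product A, Product B, Product C. Lowest rate is 5.19% → Product C.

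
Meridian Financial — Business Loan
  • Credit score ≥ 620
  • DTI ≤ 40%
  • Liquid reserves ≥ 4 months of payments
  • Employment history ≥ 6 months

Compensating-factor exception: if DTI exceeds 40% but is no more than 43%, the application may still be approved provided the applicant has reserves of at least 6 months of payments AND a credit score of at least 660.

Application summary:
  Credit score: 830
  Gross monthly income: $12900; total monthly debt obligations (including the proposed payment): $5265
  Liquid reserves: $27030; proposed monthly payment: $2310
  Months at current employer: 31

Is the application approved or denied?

Approved

Credit score 830 ≥ 620 (meets base)
DTI = 5,265/12,900 = 40.8% > 40% — standard DTI limit exceeded.
Reserves = 27,030/2,310 = 11.7 months ≥ 4
Employment 31 ≥ 6 months
40.8% falls in the override range (40%–43%), so the compensating-factor test applies.
Reserves 11.7 ≥ 6 months; credit score 830 ≥ 660.
Both compensating conditions met → exception applies.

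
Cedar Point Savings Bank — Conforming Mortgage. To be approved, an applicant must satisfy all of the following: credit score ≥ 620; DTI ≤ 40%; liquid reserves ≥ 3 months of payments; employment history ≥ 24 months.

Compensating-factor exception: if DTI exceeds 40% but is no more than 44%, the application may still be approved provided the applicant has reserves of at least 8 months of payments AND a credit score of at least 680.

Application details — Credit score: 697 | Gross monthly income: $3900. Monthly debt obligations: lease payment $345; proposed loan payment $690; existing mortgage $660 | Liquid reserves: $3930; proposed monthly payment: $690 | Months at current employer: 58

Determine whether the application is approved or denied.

Credit score 697 ≥ 620 (meets base)
Total debts = (345 + 690 + 660) = 1,695. DTI = 1,695/3,900 = 43.5% > 40% — standard DTI limit exceeded.
Reserves = 3,930/690 = 5.7 months ≥ 3
Employment 58 ≥ 24 months
DTI 43.5% is within the 40%–44% exception band; checking compensating factors.
Override check — reserves: 5.7 mo (short of 8); score: 697 (ok).
Override conditions not both satisfied; exception does not apply.

Denied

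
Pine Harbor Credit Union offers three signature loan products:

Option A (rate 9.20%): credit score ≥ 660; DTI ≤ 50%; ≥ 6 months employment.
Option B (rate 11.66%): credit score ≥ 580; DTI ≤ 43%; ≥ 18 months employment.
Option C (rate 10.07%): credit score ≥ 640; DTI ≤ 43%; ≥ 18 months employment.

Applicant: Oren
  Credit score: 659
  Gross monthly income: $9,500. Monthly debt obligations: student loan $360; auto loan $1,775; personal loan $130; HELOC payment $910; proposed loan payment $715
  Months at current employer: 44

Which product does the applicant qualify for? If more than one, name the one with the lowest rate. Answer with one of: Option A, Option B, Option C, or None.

Total debts = (360 + 1,775 + 130 + 910 + 715) = 3,890; DTI = 3,890/9,500 = 40.9%.
Option A: score 659 < 660; DTI 40.9% ≤ 50%; employment 44 ≥ 6 mo → does not qualify.
Option B: score 659 ≥ 580; DTI 40.9% ≤ 43%; employment 44 ≥ 18 mo → qualifies.
Option C: score 659 ≥ 640; DTI 40.9% ≤ 43%; employment 44 ≥ 18 mo → qualifies.
Qualifying: Option B, Option C. Lowest rate is 10.07% → Option C.

Option C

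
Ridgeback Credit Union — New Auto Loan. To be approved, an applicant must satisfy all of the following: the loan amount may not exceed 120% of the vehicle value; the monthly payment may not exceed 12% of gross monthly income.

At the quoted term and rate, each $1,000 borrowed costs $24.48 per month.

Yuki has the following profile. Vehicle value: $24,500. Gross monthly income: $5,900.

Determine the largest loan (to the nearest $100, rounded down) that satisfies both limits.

$28,900

Payment cap: 12% × $5,900 = $708/month.
At $24.48 per $1,000, that supports 708/24.48 × 1,000 ≈ $28,921 → $28,900.
LTV cap: 120% × $24,500 = $29,400 → $29,400.
Binding constraint: payment-to-income.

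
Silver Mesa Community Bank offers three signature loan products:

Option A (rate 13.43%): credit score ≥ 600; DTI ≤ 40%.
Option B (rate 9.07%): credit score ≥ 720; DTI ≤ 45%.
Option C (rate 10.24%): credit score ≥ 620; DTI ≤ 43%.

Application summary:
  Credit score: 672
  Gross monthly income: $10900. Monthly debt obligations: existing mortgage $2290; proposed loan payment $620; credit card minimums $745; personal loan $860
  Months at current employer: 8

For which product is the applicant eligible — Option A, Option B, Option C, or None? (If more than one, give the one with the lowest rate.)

Option C

Total debts = (2,290 + 620 + 745 + 860) = 4,515; DTI = 4,515/10,900 = 41.4%.
Option A: score 672 ≥ 600; DTI 41.4% > 40% → does not qualify.
Option B: score 672 < 720; DTI 41.4% ≤ 45% → does not qualify.
Option C: score 672 ≥ 620; DTI 41.4% ≤ 43% → qualifies.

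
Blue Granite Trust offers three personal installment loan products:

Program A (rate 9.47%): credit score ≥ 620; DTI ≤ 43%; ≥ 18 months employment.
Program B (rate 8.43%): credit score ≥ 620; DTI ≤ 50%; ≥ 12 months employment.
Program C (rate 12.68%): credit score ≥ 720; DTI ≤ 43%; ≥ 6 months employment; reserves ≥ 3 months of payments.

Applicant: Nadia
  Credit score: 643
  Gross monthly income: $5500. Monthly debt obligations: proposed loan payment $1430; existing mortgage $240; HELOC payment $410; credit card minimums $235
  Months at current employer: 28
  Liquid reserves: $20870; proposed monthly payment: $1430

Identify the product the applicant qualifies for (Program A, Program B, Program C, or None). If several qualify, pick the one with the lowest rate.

Total debts = (1,430 + 240 + 410 + 235) = 2,315; DTI = 2,315/5,500 = 42.1%.
Reserves = 20,870/1,430 = 14.6 months.
Program A: score 643 ≥ 620; DTI 42.1% ≤ 43%; employment 28 ≥ 18 mo → qualifies.
Program B: score 643 ≥ 620; DTI 42.1% ≤ 50%; employment 28 ≥ 12 mo → qualifies.
Program C: score 643 < 720; DTI 42.1% ≤ 43%; employment 28 ≥ 6 mo; reserves 14.6 ≥ 3 mo → does not qualify.
Qualifying: Program A, Program B. Lowest rate is 8.43% → Program B.

Program B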